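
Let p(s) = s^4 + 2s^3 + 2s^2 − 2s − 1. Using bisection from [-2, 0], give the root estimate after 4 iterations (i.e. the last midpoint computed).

-0.375

p(-1) = 2 > 0, so the root lies in [-1, 0]
p(-0.5) = 0.3125 > 0, so the root lies in [-0.5, 0]
p(-0.25) = -0.402344 < 0, so the root lies in [-0.5, -0.25]
p(-0.375) = -0.0544 < 0, so the root lies in [-0.5, -0.375]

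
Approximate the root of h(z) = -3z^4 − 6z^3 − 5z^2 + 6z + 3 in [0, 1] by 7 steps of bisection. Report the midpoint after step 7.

z = 0.5 gives h = 3.8125, positive; keep [0.5, 1]
z = 0.75 gives h = 1.207031, positive; keep [0.75, 1]
z = 0.875 gives h = -1.356201, negative; keep [0.75, 0.875]
z = 0.8125 gives h = 0.0485, positive; keep [0.8125, 0.875]
z = 0.84375 gives h = -0.6216, negative; keep [0.8125, 0.84375]
z = 0.828125 gives h = -0.2787, negative; keep [0.8125, 0.828125]
z = 0.8203125 gives h = -0.1131, negative; keep [0.8125, 0.8203125]

0.8203125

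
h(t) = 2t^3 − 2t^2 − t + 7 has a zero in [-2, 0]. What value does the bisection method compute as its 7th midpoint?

midpoint -1: h = 4 > 0 → [-2, -1]
midpoint -1.5: h = -2.75 < 0 → [-1.5, -1]
midpoint -1.25: h = 1.21875 > 0 → [-1.5, -1.25]
midpoint -1.375: h = -0.6055 < 0 → [-1.375, -1.25]
midpoint -1.3125: h = 0.3452 > 0 → [-1.375, -1.3125]
midpoint -1.34375: h = -0.1203 < 0 → [-1.34375, -1.3125]
midpoint -1.328125: h = 0.1149 > 0 → [-1.34375, -1.328125]

-1.328125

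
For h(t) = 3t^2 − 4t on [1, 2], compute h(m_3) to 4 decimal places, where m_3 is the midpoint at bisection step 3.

0.1719

m = 1.5, h(m) = 0.75 (+); new bracket [1, 1.5]
m = 1.25, h(m) = -0.3125 (−); new bracket [1.25, 1.5]
m = 1.375, h(m) = 0.171875 (+); new bracket [1.25, 1.375]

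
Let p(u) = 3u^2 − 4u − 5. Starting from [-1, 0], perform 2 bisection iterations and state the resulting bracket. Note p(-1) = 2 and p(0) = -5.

[-1, -0.75]

u = -0.5 gives p = -2.25, negative; keep [-1, -0.5]
u = -0.75 gives p = -0.3125, negative; keep [-1, -0.75]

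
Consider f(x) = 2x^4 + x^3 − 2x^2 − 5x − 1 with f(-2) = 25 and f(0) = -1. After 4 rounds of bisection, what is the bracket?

[-0.25, -0.125]

m = -1, f(m) = 3 (+); new bracket [-1, 0]
m = -0.5, f(m) = 1 (+); new bracket [-0.5, 0]
m = -0.25, f(m) = 0.117188 (+); new bracket [-0.25, 0]
m = -0.125, f(m) = -0.4077 (−); new bracket [-0.25, -0.125]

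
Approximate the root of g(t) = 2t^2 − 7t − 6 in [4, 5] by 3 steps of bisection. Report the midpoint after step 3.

midpoint 4.5: g = 3 > 0 → [4, 4.5]
midpoint 4.25: g = 0.375 > 0 → [4, 4.25]
midpoint 4.125: g = -0.84375 < 0 → [4.125, 4.25]

4.125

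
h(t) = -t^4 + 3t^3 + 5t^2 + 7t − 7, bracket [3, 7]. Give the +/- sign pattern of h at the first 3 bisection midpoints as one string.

m = 5, h(m) = -97 (−); new bracket [3, 5]
m = 4, h(m) = 37 (+); new bracket [4, 5]
m = 4.5, h(m) = -10.9375 (−); new bracket [4, 4.5]

-+-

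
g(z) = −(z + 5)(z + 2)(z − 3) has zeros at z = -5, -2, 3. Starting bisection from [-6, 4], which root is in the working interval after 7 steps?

3

z = -1 gives g = 16, positive; keep [-1, 4]
z = 1.5 gives g = 34.125, positive; keep [1.5, 4]
z = 2.75 gives g = 9.203125, positive; keep [2.75, 4]
z = 3.375 gives g = -16.8809, negative; keep [2.75, 3.375]
z = 3.0625 gives g = -2.551, negative; keep [2.75, 3.0625]
z = 2.90625 gives g = 3.6366, positive; keep [2.90625, 3.0625]
z = 2.984375 gives g = 0.6218, positive; keep [2.984375, 3.0625]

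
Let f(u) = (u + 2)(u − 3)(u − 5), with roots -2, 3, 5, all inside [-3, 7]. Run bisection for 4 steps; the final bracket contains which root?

u = 2 gives f = 12, positive; keep [-3, 2]
u = -0.5 gives f = 28.875, positive; keep [-3, -0.5]
u = -1.75 gives f = 8.015625, positive; keep [-3, -1.75]
u = -2.375 gives f = -14.8652, negative; keep [-2.375, -1.75]

-2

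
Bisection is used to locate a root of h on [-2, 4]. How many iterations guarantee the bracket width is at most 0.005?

11

Width after n steps is 6/2^n. Need 2^n ≥ 6/0.005 = 1200.
2^10 = 1024 < 1200 ≤ 2^11 = 2048, so n = 11.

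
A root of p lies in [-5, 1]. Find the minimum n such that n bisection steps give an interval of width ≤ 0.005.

11

Width after n steps is 6/2^n. Need 2^n ≥ 6/0.005 = 1200.
2^10 = 1024 < 1200 ≤ 2^11 = 2048, so n = 11.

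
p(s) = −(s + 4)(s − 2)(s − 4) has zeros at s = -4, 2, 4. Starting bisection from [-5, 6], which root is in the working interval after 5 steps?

-4

p(0.5) = -23.625 < 0, so the root lies in [-5, 0.5]
p(-2.25) = -46.484375 < 0, so the root lies in [-5, -2.25]
p(-3.625) = -16.083984 < 0, so the root lies in [-5, -3.625]
p(-4.3125) = 16.3977 > 0, so the root lies in [-4.3125, -3.625]
p(-3.96875) = -1.4864 < 0, so the root lies in [-4.3125, -3.96875]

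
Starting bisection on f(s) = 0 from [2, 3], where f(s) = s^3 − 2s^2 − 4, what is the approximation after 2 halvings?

2.75

s = 2.5 gives f = -0.875, negative; keep [2.5, 3]
s = 2.75 gives f = 1.671875, positive; keep [2.5, 2.75]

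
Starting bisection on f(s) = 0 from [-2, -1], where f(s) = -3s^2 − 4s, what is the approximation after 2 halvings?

-1.25

m = -1.5, f(m) = -0.75 (−); new bracket [-1.5, -1]
m = -1.25, f(m) = 0.3125 (+); new bracket [-1.5, -1.25]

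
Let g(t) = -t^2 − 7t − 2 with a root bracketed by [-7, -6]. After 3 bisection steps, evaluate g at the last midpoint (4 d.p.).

m = -6.5, g(m) = 1.25 (+); new bracket [-7, -6.5]
m = -6.75, g(m) = -0.3125 (−); new bracket [-6.75, -6.5]
m = -6.625, g(m) = 0.484375 (+); new bracket [-6.75, -6.625]

0.4844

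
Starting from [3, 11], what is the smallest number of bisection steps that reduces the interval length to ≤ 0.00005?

Width after n steps is 8/2^n. Need 2^n ≥ 8/0.00005 = 160000.
2^17 = 131072 < 160000 ≤ 2^18 = 262144, so n = 18.

18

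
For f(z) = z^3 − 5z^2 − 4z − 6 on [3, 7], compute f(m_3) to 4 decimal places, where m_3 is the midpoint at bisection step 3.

-12.8750

midpoint 5: f = -26 < 0 → [5, 7]
midpoint 6: f = 6 > 0 → [5, 6]
midpoint 5.5: f = -12.875 < 0 → [5.5, 6]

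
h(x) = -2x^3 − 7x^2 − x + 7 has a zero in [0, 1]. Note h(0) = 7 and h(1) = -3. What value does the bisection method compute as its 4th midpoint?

m = 0.5, h(m) = 4.5 (+); new bracket [0.5, 1]
m = 0.75, h(m) = 1.46875 (+); new bracket [0.75, 1]
m = 0.875, h(m) = -0.574219 (−); new bracket [0.75, 0.875]
m = 0.8125, h(m) = 0.4937 (+); new bracket [0.8125, 0.875]

0.8125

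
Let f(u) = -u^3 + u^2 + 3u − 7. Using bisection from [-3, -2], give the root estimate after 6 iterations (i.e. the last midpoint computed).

-2.078125

midpoint -2.5: f = 7.375 > 0 → [-2.5, -2]
midpoint -2.25: f = 2.703125 > 0 → [-2.25, -2]
midpoint -2.125: f = 0.736328 > 0 → [-2.125, -2]
midpoint -2.0625: f = -0.1599 < 0 → [-2.125, -2.0625]
midpoint -2.09375: f = 0.2811 > 0 → [-2.09375, -2.0625]
midpoint -2.078125: f = 0.0588 > 0 → [-2.078125, -2.0625]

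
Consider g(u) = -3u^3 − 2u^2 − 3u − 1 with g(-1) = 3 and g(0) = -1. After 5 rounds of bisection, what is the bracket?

[-0.375, -0.34375]

m = -0.5, g(m) = 0.375 (+); new bracket [-0.5, 0]
m = -0.25, g(m) = -0.328125 (−); new bracket [-0.5, -0.25]
m = -0.375, g(m) = 0.001953 (+); new bracket [-0.375, -0.25]
m = -0.3125, g(m) = -0.1663 (−); new bracket [-0.375, -0.3125]
m = -0.34375, g(m) = -0.0832 (−); new bracket [-0.375, -0.34375]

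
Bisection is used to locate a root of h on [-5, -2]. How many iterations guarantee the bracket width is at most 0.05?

Width after n steps is 3/2^n. Need 2^n ≥ 3/0.05 = 60.
2^5 = 32 < 60 ≤ 2^6 = 64, so n = 6.

6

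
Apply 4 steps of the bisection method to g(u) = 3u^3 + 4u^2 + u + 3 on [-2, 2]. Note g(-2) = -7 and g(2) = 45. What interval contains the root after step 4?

[-1.75, -1.5]

m = 0, g(m) = 3 (+); new bracket [-2, 0]
m = -1, g(m) = 3 (+); new bracket [-2, -1]
m = -1.5, g(m) = 0.375 (+); new bracket [-2, -1.5]
m = -1.75, g(m) = -2.5781 (−); new bracket [-1.75, -1.5]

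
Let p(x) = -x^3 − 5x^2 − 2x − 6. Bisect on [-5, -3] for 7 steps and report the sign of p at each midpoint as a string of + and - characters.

midpoint -4: p = -14 < 0 → [-5, -4]
midpoint -4.5: p = -7.125 < 0 → [-5, -4.5]
midpoint -4.75: p = -2.140625 < 0 → [-5, -4.75]
midpoint -4.875: p = 0.7793 > 0 → [-4.875, -4.75]
midpoint -4.8125: p = -0.7175 < 0 → [-4.875, -4.8125]
midpoint -4.84375: p = 0.0216 > 0 → [-4.84375, -4.8125]
midpoint -4.828125: p = -0.3503 < 0 → [-4.84375, -4.828125]

---+-+-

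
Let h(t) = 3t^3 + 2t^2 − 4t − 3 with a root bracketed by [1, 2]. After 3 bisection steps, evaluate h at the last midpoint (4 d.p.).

-0.6973

m = 1.5, h(m) = 5.625 (+); new bracket [1, 1.5]
m = 1.25, h(m) = 0.984375 (+); new bracket [1, 1.25]
m = 1.125, h(m) = -0.697266 (−); new bracket [1.125, 1.25]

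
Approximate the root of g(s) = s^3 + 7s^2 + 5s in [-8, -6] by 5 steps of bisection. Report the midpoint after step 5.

-6.1875

midpoint -7: g = -35 < 0 → [-7, -6]
midpoint -6.5: g = -11.375 < 0 → [-6.5, -6]
midpoint -6.25: g = -1.953125 < 0 → [-6.25, -6]
midpoint -6.125: g = 2.2012 > 0 → [-6.25, -6.125]
midpoint -6.1875: g = 0.1692 > 0 → [-6.25, -6.1875]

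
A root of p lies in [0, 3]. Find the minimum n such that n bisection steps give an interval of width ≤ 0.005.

10

Width after n steps is 3/2^n. Need 2^n ≥ 3/0.005 = 600.
2^9 = 512 < 600 ≤ 2^10 = 1024, so n = 10.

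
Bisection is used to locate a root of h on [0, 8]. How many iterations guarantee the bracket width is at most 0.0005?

Width after n steps is 8/2^n. Need 2^n ≥ 8/0.0005 = 16000.
2^13 = 8192 < 16000 ≤ 2^14 = 16384, so n = 14.

14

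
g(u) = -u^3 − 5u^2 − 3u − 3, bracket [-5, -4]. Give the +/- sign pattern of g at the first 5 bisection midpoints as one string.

midpoint -4.5: g = 0.375 > 0 → [-4.5, -4]
midpoint -4.25: g = -3.796875 < 0 → [-4.5, -4.25]
midpoint -4.375: g = -1.837891 < 0 → [-4.5, -4.375]
midpoint -4.4375: g = -0.7639 < 0 → [-4.5, -4.4375]
midpoint -4.46875: g = -0.2027 < 0 → [-4.5, -4.46875]

+----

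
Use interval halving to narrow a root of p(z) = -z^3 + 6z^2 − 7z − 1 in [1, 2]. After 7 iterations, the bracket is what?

[1.796875, 1.8046875]

midpoint 1.5: p = -1.375 < 0 → [1.5, 2]
midpoint 1.75: p = -0.234375 < 0 → [1.75, 2]
midpoint 1.875: p = 0.376953 > 0 → [1.75, 1.875]
midpoint 1.8125: p = 0.0691 > 0 → [1.75, 1.8125]
midpoint 1.78125: p = -0.0833 < 0 → [1.78125, 1.8125]
midpoint 1.796875: p = -0.0072 < 0 → [1.796875, 1.8125]
midpoint 1.8046875: p = 0.0309 > 0 → [1.796875, 1.8046875]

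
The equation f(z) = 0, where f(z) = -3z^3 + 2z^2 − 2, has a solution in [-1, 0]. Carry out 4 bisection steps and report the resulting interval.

[-0.75, -0.6875]

f(-0.5) = -1.125 < 0, so the root lies in [-1, -0.5]
f(-0.75) = 0.390625 > 0, so the root lies in [-0.75, -0.5]
f(-0.625) = -0.486328 < 0, so the root lies in [-0.75, -0.625]
f(-0.6875) = -0.0798 < 0, so the root lies in [-0.75, -0.6875]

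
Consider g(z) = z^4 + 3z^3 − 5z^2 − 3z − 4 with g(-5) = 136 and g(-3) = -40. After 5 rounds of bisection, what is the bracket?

z = -4 gives g = -8, negative; keep [-5, -4]
z = -4.5 gives g = 44.9375, positive; keep [-4.5, -4]
z = -4.25 gives g = 14.394531, positive; keep [-4.25, -4]
z = -4.125 gives g = 2.26, positive; keep [-4.125, -4]
z = -4.0625 gives g = -3.0945, negative; keep [-4.125, -4.0625]

[-4.125, -4.0625]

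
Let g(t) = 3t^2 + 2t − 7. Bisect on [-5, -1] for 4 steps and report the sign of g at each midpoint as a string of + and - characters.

++--

m = -3, g(m) = 14 (+); new bracket [-3, -1]
m = -2, g(m) = 1 (+); new bracket [-2, -1]
m = -1.5, g(m) = -3.25 (−); new bracket [-2, -1.5]
m = -1.75, g(m) = -1.3125 (−); new bracket [-2, -1.75]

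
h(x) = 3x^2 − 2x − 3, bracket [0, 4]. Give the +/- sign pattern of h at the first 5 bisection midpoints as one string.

+-+--

h(2) = 5 > 0, so the root lies in [0, 2]
h(1) = -2 < 0, so the root lies in [1, 2]
h(1.5) = 0.75 > 0, so the root lies in [1, 1.5]
h(1.25) = -0.8125 < 0, so the root lies in [1.25, 1.5]
h(1.375) = -0.0781 < 0, so the root lies in [1.375, 1.5]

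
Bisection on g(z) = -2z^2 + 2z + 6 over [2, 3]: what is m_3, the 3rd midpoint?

2.375

midpoint 2.5: g = -1.5 < 0 → [2, 2.5]
midpoint 2.25: g = 0.375 > 0 → [2.25, 2.5]
midpoint 2.375: g = -0.53125 < 0 → [2.25, 2.375]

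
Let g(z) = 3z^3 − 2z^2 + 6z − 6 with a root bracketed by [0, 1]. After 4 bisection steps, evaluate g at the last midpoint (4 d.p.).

z = 0.5 gives g = -3.125, negative; keep [0.5, 1]
z = 0.75 gives g = -1.359375, negative; keep [0.75, 1]
z = 0.875 gives g = -0.271484, negative; keep [0.875, 1]
z = 0.9375 gives g = 0.3391, positive; keep [0.875, 0.9375]

0.3391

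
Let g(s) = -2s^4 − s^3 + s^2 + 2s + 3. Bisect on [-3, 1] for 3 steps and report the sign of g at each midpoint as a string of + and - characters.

m = -1, g(m) = 1 (+); new bracket [-3, -1]
m = -2, g(m) = -21 (−); new bracket [-2, -1]
m = -1.5, g(m) = -4.5 (−); new bracket [-1.5, -1]

+--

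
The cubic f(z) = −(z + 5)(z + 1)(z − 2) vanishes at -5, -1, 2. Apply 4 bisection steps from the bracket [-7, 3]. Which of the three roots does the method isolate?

-5

m = -2, f(m) = -12 (−); new bracket [-7, -2]
m = -4.5, f(m) = -11.375 (−); new bracket [-7, -4.5]
m = -5.75, f(m) = 27.609375 (+); new bracket [-5.75, -4.5]
m = -5.125, f(m) = 3.6738 (+); new bracket [-5.125, -4.5]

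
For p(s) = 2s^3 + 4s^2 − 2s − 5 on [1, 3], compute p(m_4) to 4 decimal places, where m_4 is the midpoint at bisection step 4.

0.6602

m = 2, p(m) = 23 (+); new bracket [1, 2]
m = 1.5, p(m) = 7.75 (+); new bracket [1, 1.5]
m = 1.25, p(m) = 2.65625 (+); new bracket [1, 1.25]
m = 1.125, p(m) = 0.6602 (+); new bracket [1, 1.125]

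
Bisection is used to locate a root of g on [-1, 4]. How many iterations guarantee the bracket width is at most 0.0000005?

Width after n steps is 5/2^n. Need 2^n ≥ 5/0.0000005 = 10000000.
2^23 = 8388608 < 10000000 ≤ 2^24 = 16777216, so n = 24.

24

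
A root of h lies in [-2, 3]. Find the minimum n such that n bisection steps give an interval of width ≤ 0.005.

Width after n steps is 5/2^n. Need 2^n ≥ 5/0.005 = 1000.
2^9 = 512 < 1000 ≤ 2^10 = 1024, so n = 10.

10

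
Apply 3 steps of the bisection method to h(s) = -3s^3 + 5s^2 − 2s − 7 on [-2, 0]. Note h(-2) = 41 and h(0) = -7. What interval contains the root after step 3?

m = -1, h(m) = 3 (+); new bracket [-1, 0]
m = -0.5, h(m) = -4.375 (−); new bracket [-1, -0.5]
m = -0.75, h(m) = -1.421875 (−); new bracket [-1, -0.75]

[-1, -0.75]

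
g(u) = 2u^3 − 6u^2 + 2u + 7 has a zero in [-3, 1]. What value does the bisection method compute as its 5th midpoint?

g(-1) = -3 < 0, so the root lies in [-1, 1]
g(0) = 7 > 0, so the root lies in [-1, 0]
g(-0.5) = 4.25 > 0, so the root lies in [-1, -0.5]
g(-0.75) = 1.2812 > 0, so the root lies in [-1, -0.75]
g(-0.875) = -0.6836 < 0, so the root lies in [-0.875, -0.75]

-0.875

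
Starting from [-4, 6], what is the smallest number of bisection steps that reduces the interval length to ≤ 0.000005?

Width after n steps is 10/2^n. Need 2^n ≥ 10/0.000005 = 2000000.
2^20 = 1048576 < 2000000 ≤ 2^21 = 2097152, so n = 21.

21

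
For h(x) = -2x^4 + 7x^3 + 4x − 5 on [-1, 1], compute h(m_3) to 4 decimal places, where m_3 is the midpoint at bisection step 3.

m = 0, h(m) = -5 (−); new bracket [0, 1]
m = 0.5, h(m) = -2.25 (−); new bracket [0.5, 1]
m = 0.75, h(m) = 0.320312 (+); new bracket [0.5, 0.75]

0.3203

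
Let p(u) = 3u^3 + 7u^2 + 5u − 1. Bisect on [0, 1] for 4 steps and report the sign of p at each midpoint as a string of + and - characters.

u = 0.5 gives p = 3.625, positive; keep [0, 0.5]
u = 0.25 gives p = 0.734375, positive; keep [0, 0.25]
u = 0.125 gives p = -0.259766, negative; keep [0.125, 0.25]
u = 0.1875 gives p = 0.2034, positive; keep [0.125, 0.1875]

++-+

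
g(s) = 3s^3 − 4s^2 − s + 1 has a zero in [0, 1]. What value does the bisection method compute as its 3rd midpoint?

m = 0.5, g(m) = -0.125 (−); new bracket [0, 0.5]
m = 0.25, g(m) = 0.546875 (+); new bracket [0.25, 0.5]
m = 0.375, g(m) = 0.220703 (+); new bracket [0.375, 0.5]

0.375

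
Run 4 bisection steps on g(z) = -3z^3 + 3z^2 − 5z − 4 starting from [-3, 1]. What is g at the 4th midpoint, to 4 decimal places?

m = -1, g(m) = 7 (+); new bracket [-1, 1]
m = 0, g(m) = -4 (−); new bracket [-1, 0]
m = -0.5, g(m) = -0.375 (−); new bracket [-1, -0.5]
m = -0.75, g(m) = 2.7031 (+); new bracket [-0.75, -0.5]

2.7031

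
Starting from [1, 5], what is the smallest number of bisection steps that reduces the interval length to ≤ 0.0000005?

23

Width after n steps is 4/2^n. Need 2^n ≥ 4/0.0000005 = 8000000.
2^22 = 4194304 < 8000000 ≤ 2^23 = 8388608, so n = 23.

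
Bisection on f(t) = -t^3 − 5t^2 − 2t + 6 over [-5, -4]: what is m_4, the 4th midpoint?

-4.1875

midpoint -4.5: f = 4.875 > 0 → [-4.5, -4]
midpoint -4.25: f = 0.953125 > 0 → [-4.25, -4]
midpoint -4.125: f = -0.638672 < 0 → [-4.25, -4.125]
midpoint -4.1875: f = 0.1277 > 0 → [-4.1875, -4.125]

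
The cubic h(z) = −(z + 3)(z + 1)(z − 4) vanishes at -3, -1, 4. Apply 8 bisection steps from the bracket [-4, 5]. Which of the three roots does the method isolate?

4

h(0.5) = 18.375 > 0, so the root lies in [0.5, 5]
h(2.75) = 26.953125 > 0, so the root lies in [2.75, 5]
h(3.875) = 4.189453 > 0, so the root lies in [3.875, 5]
h(4.4375) = -17.6931 < 0, so the root lies in [3.875, 4.4375]
h(4.15625) = -5.7655 < 0, so the root lies in [3.875, 4.15625]
h(4.015625) = -0.5498 < 0, so the root lies in [3.875, 4.015625]
h(3.9453125) = 1.8783 > 0, so the root lies in [3.9453125, 4.015625]
h(3.98046875) = 0.679 > 0, so the root lies in [3.98046875, 4.015625]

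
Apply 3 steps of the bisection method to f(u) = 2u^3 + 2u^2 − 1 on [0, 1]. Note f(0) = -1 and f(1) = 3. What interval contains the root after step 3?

[0.5, 0.625]

u = 0.5 gives f = -0.25, negative; keep [0.5, 1]
u = 0.75 gives f = 0.96875, positive; keep [0.5, 0.75]
u = 0.625 gives f = 0.269531, positive; keep [0.5, 0.625]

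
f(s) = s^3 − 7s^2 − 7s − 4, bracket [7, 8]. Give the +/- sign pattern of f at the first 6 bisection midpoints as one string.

----++

f(7.5) = -28.375 < 0, so the root lies in [7.5, 8]
f(7.75) = -13.203125 < 0, so the root lies in [7.75, 8]
f(7.875) = -4.861328 < 0, so the root lies in [7.875, 8]
f(7.9375) = -0.4963 < 0, so the root lies in [7.9375, 8]
f(7.96875) = 1.7353 > 0, so the root lies in [7.9375, 7.96875]
f(7.953125) = 0.6154 > 0, so the root lies in [7.9375, 7.953125]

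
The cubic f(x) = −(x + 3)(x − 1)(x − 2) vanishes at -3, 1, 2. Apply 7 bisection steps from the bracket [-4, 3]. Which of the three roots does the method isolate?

f(-0.5) = -9.375 < 0, so the root lies in [-4, -0.5]
f(-2.25) = -10.359375 < 0, so the root lies in [-4, -2.25]
f(-3.125) = 2.642578 > 0, so the root lies in [-3.125, -2.25]
f(-2.6875) = -5.4016 < 0, so the root lies in [-3.125, -2.6875]
f(-2.90625) = -1.7967 < 0, so the root lies in [-3.125, -2.90625]
f(-3.015625) = 0.3147 > 0, so the root lies in [-3.015625, -2.90625]
f(-2.9609375) = -0.7676 < 0, so the root lies in [-3.015625, -2.9609375]

-3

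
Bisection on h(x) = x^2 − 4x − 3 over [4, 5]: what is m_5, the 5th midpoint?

midpoint 4.5: h = -0.75 < 0 → [4.5, 5]
midpoint 4.75: h = 0.5625 > 0 → [4.5, 4.75]
midpoint 4.625: h = -0.109375 < 0 → [4.625, 4.75]
midpoint 4.6875: h = 0.2227 > 0 → [4.625, 4.6875]
midpoint 4.65625: h = 0.0557 > 0 → [4.625, 4.65625]

4.65625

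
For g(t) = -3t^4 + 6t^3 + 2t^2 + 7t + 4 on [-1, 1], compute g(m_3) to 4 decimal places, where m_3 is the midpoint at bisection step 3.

t = 0 gives g = 4, positive; keep [-1, 0]
t = -0.5 gives g = 0.0625, positive; keep [-1, -0.5]
t = -0.75 gives g = -3.605469, negative; keep [-0.75, -0.5]

-3.6055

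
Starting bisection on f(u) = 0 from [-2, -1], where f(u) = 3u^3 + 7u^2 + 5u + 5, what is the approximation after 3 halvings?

u = -1.5 gives f = 3.125, positive; keep [-2, -1.5]
u = -1.75 gives f = 1.609375, positive; keep [-2, -1.75]
u = -1.875 gives f = 0.458984, positive; keep [-2, -1.875]

-1.875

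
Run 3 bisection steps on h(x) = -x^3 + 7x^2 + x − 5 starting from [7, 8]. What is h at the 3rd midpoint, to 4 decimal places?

-4.2207

m = 7.5, h(m) = -25.625 (−); new bracket [7, 7.5]
m = 7.25, h(m) = -10.890625 (−); new bracket [7, 7.25]
m = 7.125, h(m) = -4.220703 (−); new bracket [7, 7.125]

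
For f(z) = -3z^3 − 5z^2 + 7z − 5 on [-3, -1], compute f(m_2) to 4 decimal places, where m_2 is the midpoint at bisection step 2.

midpoint -2: f = -15 < 0 → [-3, -2]
midpoint -2.5: f = -6.875 < 0 → [-3, -2.5]

-6.8750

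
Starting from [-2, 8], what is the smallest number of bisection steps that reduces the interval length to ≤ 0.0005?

15

Width after n steps is 10/2^n. Need 2^n ≥ 10/0.0005 = 20000.
2^14 = 16384 < 20000 ≤ 2^15 = 32768, so n = 15.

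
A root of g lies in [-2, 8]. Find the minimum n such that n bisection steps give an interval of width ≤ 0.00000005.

Width after n steps is 10/2^n. Need 2^n ≥ 10/0.00000005 = 200000000.
2^27 = 134217728 < 200000000 ≤ 2^28 = 268435456, so n = 28.

28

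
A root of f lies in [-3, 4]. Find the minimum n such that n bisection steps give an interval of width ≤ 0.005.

Width after n steps is 7/2^n. Need 2^n ≥ 7/0.005 = 1400.
2^10 = 1024 < 1400 ≤ 2^11 = 2048, so n = 11.

11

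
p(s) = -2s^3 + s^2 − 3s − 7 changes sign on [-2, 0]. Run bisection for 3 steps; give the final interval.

m = -1, p(m) = -1 (−); new bracket [-2, -1]
m = -1.5, p(m) = 6.5 (+); new bracket [-1.5, -1]
m = -1.25, p(m) = 2.21875 (+); new bracket [-1.25, -1]

[-1.25, -1]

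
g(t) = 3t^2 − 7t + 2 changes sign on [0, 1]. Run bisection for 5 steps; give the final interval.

g(0.5) = -0.75 < 0, so the root lies in [0, 0.5]
g(0.25) = 0.4375 > 0, so the root lies in [0.25, 0.5]
g(0.375) = -0.203125 < 0, so the root lies in [0.25, 0.375]
g(0.3125) = 0.1055 > 0, so the root lies in [0.3125, 0.375]
g(0.34375) = -0.0518 < 0, so the root lies in [0.3125, 0.34375]

[0.3125, 0.34375]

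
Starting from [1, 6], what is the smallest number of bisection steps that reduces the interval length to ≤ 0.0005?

Width after n steps is 5/2^n. Need 2^n ≥ 5/0.0005 = 10000.
2^13 = 8192 < 10000 ≤ 2^14 = 16384, so n = 14.

14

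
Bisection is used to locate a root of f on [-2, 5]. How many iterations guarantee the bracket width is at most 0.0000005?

Width after n steps is 7/2^n. Need 2^n ≥ 7/0.0000005 = 14000000.
2^23 = 8388608 < 14000000 ≤ 2^24 = 16777216, so n = 24.

24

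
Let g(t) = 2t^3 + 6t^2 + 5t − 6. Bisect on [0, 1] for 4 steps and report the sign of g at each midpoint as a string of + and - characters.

midpoint 0.5: g = -1.75 < 0 → [0.5, 1]
midpoint 0.75: g = 1.96875 > 0 → [0.5, 0.75]
midpoint 0.625: g = -0.042969 < 0 → [0.625, 0.75]
midpoint 0.6875: g = 0.9233 > 0 → [0.625, 0.6875]

-+-+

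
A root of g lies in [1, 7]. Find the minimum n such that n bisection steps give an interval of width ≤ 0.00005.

Width after n steps is 6/2^n. Need 2^n ≥ 6/0.00005 = 120000.
2^16 = 65536 < 120000 ≤ 2^17 = 131072, so n = 17.

17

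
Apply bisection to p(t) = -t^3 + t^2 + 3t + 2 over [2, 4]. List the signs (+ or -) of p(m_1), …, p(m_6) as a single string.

-+----

p(3) = -7 < 0, so the root lies in [2, 3]
p(2.5) = 0.125 > 0, so the root lies in [2.5, 3]
p(2.75) = -2.984375 < 0, so the root lies in [2.5, 2.75]
p(2.625) = -1.3223 < 0, so the root lies in [2.5, 2.625]
p(2.5625) = -0.5725 < 0, so the root lies in [2.5, 2.5625]
p(2.53125) = -0.2173 < 0, so the root lies in [2.5, 2.53125]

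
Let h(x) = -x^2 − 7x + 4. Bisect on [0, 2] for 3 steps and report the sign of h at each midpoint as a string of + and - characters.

m = 1, h(m) = -4 (−); new bracket [0, 1]
m = 0.5, h(m) = 0.25 (+); new bracket [0.5, 1]
m = 0.75, h(m) = -1.8125 (−); new bracket [0.5, 0.75]

-+-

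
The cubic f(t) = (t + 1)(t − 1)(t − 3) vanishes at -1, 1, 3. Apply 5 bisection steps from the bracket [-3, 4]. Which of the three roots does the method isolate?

f(0.5) = 1.875 > 0, so the root lies in [-3, 0.5]
f(-1.25) = -2.390625 < 0, so the root lies in [-1.25, 0.5]
f(-0.375) = 2.900391 > 0, so the root lies in [-1.25, -0.375]
f(-0.8125) = 1.2957 > 0, so the root lies in [-1.25, -0.8125]
f(-1.03125) = -0.2559 < 0, so the root lies in [-1.03125, -0.8125]

-1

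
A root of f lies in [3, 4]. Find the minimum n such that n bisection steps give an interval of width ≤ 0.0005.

Width after n steps is 1/2^n. Need 2^n ≥ 1/0.0005 = 2000.
2^10 = 1024 < 2000 ≤ 2^11 = 2048, so n = 11.

11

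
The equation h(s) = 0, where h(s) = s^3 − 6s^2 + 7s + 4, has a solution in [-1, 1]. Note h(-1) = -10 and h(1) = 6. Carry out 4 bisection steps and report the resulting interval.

[-0.5, -0.375]

s = 0 gives h = 4, positive; keep [-1, 0]
s = -0.5 gives h = -1.125, negative; keep [-0.5, 0]
s = -0.25 gives h = 1.859375, positive; keep [-0.5, -0.25]
s = -0.375 gives h = 0.4785, positive; keep [-0.5, -0.375]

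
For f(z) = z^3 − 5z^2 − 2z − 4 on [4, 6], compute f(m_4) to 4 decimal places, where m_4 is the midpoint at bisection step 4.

midpoint 5: f = -14 < 0 → [5, 6]
midpoint 5.5: f = 0.125 > 0 → [5, 5.5]
midpoint 5.25: f = -7.609375 < 0 → [5.25, 5.5]
midpoint 5.375: f = -3.916 < 0 → [5.375, 5.5]

-3.9160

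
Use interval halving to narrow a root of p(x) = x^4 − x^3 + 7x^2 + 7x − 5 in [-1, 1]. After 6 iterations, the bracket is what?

[0.46875, 0.5]

midpoint 0: p = -5 < 0 → [0, 1]
midpoint 0.5: p = 0.1875 > 0 → [0, 0.5]
midpoint 0.25: p = -2.824219 < 0 → [0.25, 0.5]
midpoint 0.375: p = -1.4236 < 0 → [0.375, 0.5]
midpoint 0.4375: p = -0.6448 < 0 → [0.4375, 0.5]
midpoint 0.46875: p = -0.2354 < 0 → [0.46875, 0.5]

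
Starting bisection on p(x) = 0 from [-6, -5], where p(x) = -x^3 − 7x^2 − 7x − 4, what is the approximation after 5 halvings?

midpoint -5.5: p = -10.875 < 0 → [-6, -5.5]
midpoint -5.75: p = -5.078125 < 0 → [-6, -5.75]
midpoint -5.875: p = -1.705078 < 0 → [-6, -5.875]
midpoint -5.9375: p = 0.1052 > 0 → [-5.9375, -5.875]
midpoint -5.90625: p = -0.8104 < 0 → [-5.9375, -5.90625]

-5.90625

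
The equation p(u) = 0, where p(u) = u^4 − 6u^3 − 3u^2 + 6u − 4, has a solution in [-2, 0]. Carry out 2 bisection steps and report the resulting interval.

m = -1, p(m) = -6 (−); new bracket [-2, -1]
m = -1.5, p(m) = 5.5625 (+); new bracket [-1.5, -1]

[-1.5, -1]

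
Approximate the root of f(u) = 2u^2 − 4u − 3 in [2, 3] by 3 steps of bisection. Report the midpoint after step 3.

midpoint 2.5: f = -0.5 < 0 → [2.5, 3]
midpoint 2.75: f = 1.125 > 0 → [2.5, 2.75]
midpoint 2.625: f = 0.28125 > 0 → [2.5, 2.625]

2.625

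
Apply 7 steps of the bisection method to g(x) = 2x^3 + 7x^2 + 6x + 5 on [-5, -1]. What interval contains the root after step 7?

m = -3, g(m) = -4 (−); new bracket [-3, -1]
m = -2, g(m) = 5 (+); new bracket [-3, -2]
m = -2.5, g(m) = 2.5 (+); new bracket [-3, -2.5]
m = -2.75, g(m) = -0.1562 (−); new bracket [-2.75, -2.5]
m = -2.625, g(m) = 1.3086 (+); new bracket [-2.75, -2.625]
m = -2.6875, g(m) = 0.6118 (+); new bracket [-2.75, -2.6875]
m = -2.71875, g(m) = 0.2369 (+); new bracket [-2.75, -2.71875]

[-2.75, -2.71875]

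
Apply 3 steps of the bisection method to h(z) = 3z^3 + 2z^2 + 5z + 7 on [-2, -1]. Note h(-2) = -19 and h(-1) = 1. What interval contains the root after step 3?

m = -1.5, h(m) = -6.125 (−); new bracket [-1.5, -1]
m = -1.25, h(m) = -1.984375 (−); new bracket [-1.25, -1]
m = -1.125, h(m) = -0.365234 (−); new bracket [-1.125, -1]

[-1.125, -1]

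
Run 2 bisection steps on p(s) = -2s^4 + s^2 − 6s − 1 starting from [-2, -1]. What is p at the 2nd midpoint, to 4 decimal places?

-6.1953

s = -1.5 gives p = 0.125, positive; keep [-2, -1.5]
s = -1.75 gives p = -6.195312, negative; keep [-1.75, -1.5]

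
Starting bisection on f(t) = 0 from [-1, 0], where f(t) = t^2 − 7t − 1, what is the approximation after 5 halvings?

-0.15625

t = -0.5 gives f = 2.75, positive; keep [-0.5, 0]
t = -0.25 gives f = 0.8125, positive; keep [-0.25, 0]
t = -0.125 gives f = -0.109375, negative; keep [-0.25, -0.125]
t = -0.1875 gives f = 0.3477, positive; keep [-0.1875, -0.125]
t = -0.15625 gives f = 0.1182, positive; keep [-0.15625, -0.125]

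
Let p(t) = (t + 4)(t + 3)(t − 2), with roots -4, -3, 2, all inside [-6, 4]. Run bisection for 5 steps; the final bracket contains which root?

m = -1, p(m) = -18 (−); new bracket [-1, 4]
m = 1.5, p(m) = -12.375 (−); new bracket [1.5, 4]
m = 2.75, p(m) = 29.109375 (+); new bracket [1.5, 2.75]
m = 2.125, p(m) = 3.9238 (+); new bracket [1.5, 2.125]
m = 1.8125, p(m) = -5.2449 (−); new bracket [1.8125, 2.125]

2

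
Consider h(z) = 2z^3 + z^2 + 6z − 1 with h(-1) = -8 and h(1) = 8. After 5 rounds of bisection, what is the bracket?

[0.125, 0.1875]

midpoint 0: h = -1 < 0 → [0, 1]
midpoint 0.5: h = 2.5 > 0 → [0, 0.5]
midpoint 0.25: h = 0.59375 > 0 → [0, 0.25]
midpoint 0.125: h = -0.2305 < 0 → [0.125, 0.25]
midpoint 0.1875: h = 0.1733 > 0 → [0.125, 0.1875]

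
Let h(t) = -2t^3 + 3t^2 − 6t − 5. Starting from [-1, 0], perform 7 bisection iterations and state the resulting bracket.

[-0.59375, -0.5859375]

m = -0.5, h(m) = -1 (−); new bracket [-1, -0.5]
m = -0.75, h(m) = 2.03125 (+); new bracket [-0.75, -0.5]
m = -0.625, h(m) = 0.410156 (+); new bracket [-0.625, -0.5]
m = -0.5625, h(m) = -0.3198 (−); new bracket [-0.625, -0.5625]
m = -0.59375, h(m) = 0.0388 (+); new bracket [-0.59375, -0.5625]
m = -0.578125, h(m) = -0.1421 (−); new bracket [-0.59375, -0.578125]
m = -0.5859375, h(m) = -0.0521 (−); new bracket [-0.59375, -0.5859375]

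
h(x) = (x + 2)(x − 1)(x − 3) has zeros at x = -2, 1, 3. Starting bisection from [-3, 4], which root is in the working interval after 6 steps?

-2

h(0.5) = 3.125 > 0, so the root lies in [-3, 0.5]
h(-1.25) = 7.171875 > 0, so the root lies in [-3, -1.25]
h(-2.125) = -2.001953 < 0, so the root lies in [-2.125, -1.25]
h(-1.6875) = 3.9368 > 0, so the root lies in [-2.125, -1.6875]
h(-1.90625) = 1.3368 > 0, so the root lies in [-2.125, -1.90625]
h(-2.015625) = -0.2363 < 0, so the root lies in [-2.015625, -1.90625]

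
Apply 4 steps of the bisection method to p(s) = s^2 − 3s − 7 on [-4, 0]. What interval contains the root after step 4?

[-1.75, -1.5]

m = -2, p(m) = 3 (+); new bracket [-2, 0]
m = -1, p(m) = -3 (−); new bracket [-2, -1]
m = -1.5, p(m) = -0.25 (−); new bracket [-2, -1.5]
m = -1.75, p(m) = 1.3125 (+); new bracket [-1.75, -1.5]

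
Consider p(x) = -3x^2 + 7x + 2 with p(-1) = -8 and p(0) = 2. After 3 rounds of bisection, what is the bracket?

[-0.375, -0.25]

x = -0.5 gives p = -2.25, negative; keep [-0.5, 0]
x = -0.25 gives p = 0.0625, positive; keep [-0.5, -0.25]
x = -0.375 gives p = -1.046875, negative; keep [-0.375, -0.25]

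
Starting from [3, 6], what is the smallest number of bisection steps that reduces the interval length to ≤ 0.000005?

Width after n steps is 3/2^n. Need 2^n ≥ 3/0.000005 = 600000.
2^19 = 524288 < 600000 ≤ 2^20 = 1048576, so n = 20.

20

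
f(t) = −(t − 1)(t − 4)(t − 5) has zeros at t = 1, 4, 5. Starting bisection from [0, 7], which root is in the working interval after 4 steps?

f(3.5) = -1.875 < 0, so the root lies in [0, 3.5]
f(1.75) = -5.484375 < 0, so the root lies in [0, 1.75]
f(0.875) = 1.611328 > 0, so the root lies in [0.875, 1.75]
f(1.3125) = -3.0969 < 0, so the root lies in [0.875, 1.3125]

1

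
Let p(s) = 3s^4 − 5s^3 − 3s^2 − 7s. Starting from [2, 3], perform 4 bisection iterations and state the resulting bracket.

m = 2.5, p(m) = 2.8125 (+); new bracket [2, 2.5]
m = 2.25, p(m) = -11.003906 (−); new bracket [2.25, 2.5]
m = 2.375, p(m) = -5.079346 (−); new bracket [2.375, 2.5]
m = 2.4375, p(m) = -1.3967 (−); new bracket [2.4375, 2.5]

[2.4375, 2.5]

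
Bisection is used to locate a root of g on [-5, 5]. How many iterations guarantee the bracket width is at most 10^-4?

Width after n steps is 10/2^n. Need 2^n ≥ 10/10^-4 = 100000.
2^16 = 65536 < 100000 ≤ 2^17 = 131072, so n = 17.

17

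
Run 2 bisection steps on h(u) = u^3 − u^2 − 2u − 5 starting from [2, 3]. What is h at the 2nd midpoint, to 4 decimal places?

2.7344

u = 2.5 gives h = -0.625, negative; keep [2.5, 3]
u = 2.75 gives h = 2.734375, positive; keep [2.5, 2.75]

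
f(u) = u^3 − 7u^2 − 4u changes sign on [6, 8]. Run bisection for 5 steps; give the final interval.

m = 7, f(m) = -28 (−); new bracket [7, 8]
m = 7.5, f(m) = -1.875 (−); new bracket [7.5, 8]
m = 7.75, f(m) = 14.046875 (+); new bracket [7.5, 7.75]
m = 7.625, f(m) = 5.8379 (+); new bracket [7.5, 7.625]
m = 7.5625, f(m) = 1.9202 (+); new bracket [7.5, 7.5625]

[7.5, 7.5625]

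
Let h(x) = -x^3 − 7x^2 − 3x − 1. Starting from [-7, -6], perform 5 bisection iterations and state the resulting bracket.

[-6.59375, -6.5625]

m = -6.5, h(m) = -2.625 (−); new bracket [-7, -6.5]
m = -6.75, h(m) = 7.859375 (+); new bracket [-6.75, -6.5]
m = -6.625, h(m) = 2.416016 (+); new bracket [-6.625, -6.5]
m = -6.5625, h(m) = -0.1541 (−); new bracket [-6.625, -6.5625]
m = -6.59375, h(m) = 1.1185 (+); new bracket [-6.59375, -6.5625]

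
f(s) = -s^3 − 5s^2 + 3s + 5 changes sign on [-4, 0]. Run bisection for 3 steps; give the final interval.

[-1, -0.5]

midpoint -2: f = -13 < 0 → [-2, 0]
midpoint -1: f = -2 < 0 → [-1, 0]
midpoint -0.5: f = 2.375 > 0 → [-1, -0.5]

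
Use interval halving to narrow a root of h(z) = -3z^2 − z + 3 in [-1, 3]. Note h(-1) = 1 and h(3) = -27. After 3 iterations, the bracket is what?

[0.5, 1]

m = 1, h(m) = -1 (−); new bracket [-1, 1]
m = 0, h(m) = 3 (+); new bracket [0, 1]
m = 0.5, h(m) = 1.75 (+); new bracket [0.5, 1]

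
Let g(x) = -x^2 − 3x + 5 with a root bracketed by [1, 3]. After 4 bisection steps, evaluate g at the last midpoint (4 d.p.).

x = 2 gives g = -5, negative; keep [1, 2]
x = 1.5 gives g = -1.75, negative; keep [1, 1.5]
x = 1.25 gives g = -0.3125, negative; keep [1, 1.25]
x = 1.125 gives g = 0.3594, positive; keep [1.125, 1.25]

0.3594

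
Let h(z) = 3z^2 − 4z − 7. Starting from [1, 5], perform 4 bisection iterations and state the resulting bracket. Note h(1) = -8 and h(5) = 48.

[2.25, 2.5]

m = 3, h(m) = 8 (+); new bracket [1, 3]
m = 2, h(m) = -3 (−); new bracket [2, 3]
m = 2.5, h(m) = 1.75 (+); new bracket [2, 2.5]
m = 2.25, h(m) = -0.8125 (−); new bracket [2.25, 2.5]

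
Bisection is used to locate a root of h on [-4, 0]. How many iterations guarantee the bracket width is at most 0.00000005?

Width after n steps is 4/2^n. Need 2^n ≥ 4/0.00000005 = 80000000.
2^26 = 67108864 < 80000000 ≤ 2^27 = 134217728, so n = 27.

27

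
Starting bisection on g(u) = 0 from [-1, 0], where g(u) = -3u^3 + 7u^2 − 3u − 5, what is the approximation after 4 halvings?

-0.5625

g(-0.5) = -1.375 < 0, so the root lies in [-1, -0.5]
g(-0.75) = 2.453125 > 0, so the root lies in [-0.75, -0.5]
g(-0.625) = 0.341797 > 0, so the root lies in [-0.625, -0.5]
g(-0.5625) = -0.5637 < 0, so the root lies in [-0.625, -0.5625]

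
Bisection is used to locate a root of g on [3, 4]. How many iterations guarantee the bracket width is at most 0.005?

Width after n steps is 1/2^n. Need 2^n ≥ 1/0.005 = 200.
2^7 = 128 < 200 ≤ 2^8 = 256, so n = 8.

8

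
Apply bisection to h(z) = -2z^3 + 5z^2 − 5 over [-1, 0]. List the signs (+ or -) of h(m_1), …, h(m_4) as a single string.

--+-

midpoint -0.5: h = -3.5 < 0 → [-1, -0.5]
midpoint -0.75: h = -1.34375 < 0 → [-1, -0.75]
midpoint -0.875: h = 0.167969 > 0 → [-0.875, -0.75]
midpoint -0.8125: h = -0.6265 < 0 → [-0.875, -0.8125]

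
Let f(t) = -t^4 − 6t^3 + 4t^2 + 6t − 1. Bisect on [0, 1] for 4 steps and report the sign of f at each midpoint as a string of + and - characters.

++-+

midpoint 0.5: f = 2.1875 > 0 → [0, 0.5]
midpoint 0.25: f = 0.652344 > 0 → [0, 0.25]
midpoint 0.125: f = -0.199463 < 0 → [0.125, 0.25]
midpoint 0.1875: f = 0.2248 > 0 → [0.125, 0.1875]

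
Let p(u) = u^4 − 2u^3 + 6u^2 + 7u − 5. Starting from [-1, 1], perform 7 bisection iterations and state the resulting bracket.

p(0) = -5 < 0, so the root lies in [0, 1]
p(0.5) = -0.1875 < 0, so the root lies in [0.5, 1]
p(0.75) = 3.097656 > 0, so the root lies in [0.5, 0.75]
p(0.625) = 1.3831 > 0, so the root lies in [0.5, 0.625]
p(0.5625) = 0.5801 > 0, so the root lies in [0.5, 0.5625]
p(0.53125) = 0.1919 > 0, so the root lies in [0.5, 0.53125]
p(0.515625) = 0.0011 > 0, so the root lies in [0.5, 0.515625]

[0.5, 0.515625]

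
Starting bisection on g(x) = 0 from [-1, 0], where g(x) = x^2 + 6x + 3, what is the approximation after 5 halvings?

m = -0.5, g(m) = 0.25 (+); new bracket [-1, -0.5]
m = -0.75, g(m) = -0.9375 (−); new bracket [-0.75, -0.5]
m = -0.625, g(m) = -0.359375 (−); new bracket [-0.625, -0.5]
m = -0.5625, g(m) = -0.0586 (−); new bracket [-0.5625, -0.5]
m = -0.53125, g(m) = 0.0947 (+); new bracket [-0.5625, -0.53125]

-0.53125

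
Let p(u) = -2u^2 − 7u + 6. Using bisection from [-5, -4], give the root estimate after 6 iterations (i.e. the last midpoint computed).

-4.203125

midpoint -4.5: p = -3 < 0 → [-4.5, -4]
midpoint -4.25: p = -0.375 < 0 → [-4.25, -4]
midpoint -4.125: p = 0.84375 > 0 → [-4.25, -4.125]
midpoint -4.1875: p = 0.2422 > 0 → [-4.25, -4.1875]
midpoint -4.21875: p = -0.0645 < 0 → [-4.21875, -4.1875]
midpoint -4.203125: p = 0.0894 > 0 → [-4.21875, -4.203125]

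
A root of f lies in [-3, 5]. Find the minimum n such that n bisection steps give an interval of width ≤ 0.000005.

Width after n steps is 8/2^n. Need 2^n ≥ 8/0.000005 = 1600000.
2^20 = 1048576 < 1600000 ≤ 2^21 = 2097152, so n = 21.

21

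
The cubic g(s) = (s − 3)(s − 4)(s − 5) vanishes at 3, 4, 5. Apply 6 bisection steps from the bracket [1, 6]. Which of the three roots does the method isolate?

g(3.5) = 0.375 > 0, so the root lies in [1, 3.5]
g(2.25) = -3.609375 < 0, so the root lies in [2.25, 3.5]
g(2.875) = -0.298828 < 0, so the root lies in [2.875, 3.5]
g(3.1875) = 0.2761 > 0, so the root lies in [2.875, 3.1875]
g(3.03125) = 0.0596 > 0, so the root lies in [2.875, 3.03125]
g(2.953125) = -0.1004 < 0, so the root lies in [2.953125, 3.03125]

3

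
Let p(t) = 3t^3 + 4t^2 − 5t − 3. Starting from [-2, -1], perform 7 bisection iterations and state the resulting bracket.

[-1.9296875, -1.921875]

midpoint -1.5: p = 3.375 > 0 → [-2, -1.5]
midpoint -1.75: p = 1.921875 > 0 → [-2, -1.75]
midpoint -1.875: p = 0.662109 > 0 → [-2, -1.875]
midpoint -1.9375: p = -0.1165 < 0 → [-1.9375, -1.875]
midpoint -1.90625: p = 0.2857 > 0 → [-1.9375, -1.90625]
midpoint -1.921875: p = 0.0879 > 0 → [-1.9375, -1.921875]
midpoint -1.9296875: p = -0.0135 < 0 → [-1.9296875, -1.921875]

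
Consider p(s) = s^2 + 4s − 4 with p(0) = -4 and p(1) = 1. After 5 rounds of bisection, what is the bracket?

[0.8125, 0.84375]

s = 0.5 gives p = -1.75, negative; keep [0.5, 1]
s = 0.75 gives p = -0.4375, negative; keep [0.75, 1]
s = 0.875 gives p = 0.265625, positive; keep [0.75, 0.875]
s = 0.8125 gives p = -0.0898, negative; keep [0.8125, 0.875]
s = 0.84375 gives p = 0.0869, positive; keep [0.8125, 0.84375]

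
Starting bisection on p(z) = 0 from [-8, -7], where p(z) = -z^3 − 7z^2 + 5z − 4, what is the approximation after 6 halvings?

-7.703125

m = -7.5, p(m) = -13.375 (−); new bracket [-8, -7.5]
m = -7.75, p(m) = 2.296875 (+); new bracket [-7.75, -7.5]
m = -7.625, p(m) = -5.787109 (−); new bracket [-7.75, -7.625]
m = -7.6875, p(m) = -1.8079 (−); new bracket [-7.75, -7.6875]
m = -7.71875, p(m) = 0.2287 (+); new bracket [-7.71875, -7.6875]
m = -7.703125, p(m) = -0.7935 (−); new bracket [-7.71875, -7.703125]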